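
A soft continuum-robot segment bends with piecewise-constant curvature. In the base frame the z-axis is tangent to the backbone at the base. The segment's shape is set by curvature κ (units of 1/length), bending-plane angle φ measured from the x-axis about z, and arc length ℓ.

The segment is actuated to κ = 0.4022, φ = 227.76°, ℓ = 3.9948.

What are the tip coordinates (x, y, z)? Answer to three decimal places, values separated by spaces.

θ = κ·ℓ = 0.4022 × 3.9948 = 1.60671 rad
ρ = (1 − cos θ)/κ = (1 − -0.03590)/0.4022 = 2.57560
z = sin θ / κ = 0.99936/0.4022 = 2.48472
x = ρ cos φ = 2.57560 × cos(227.76°) = -1.73141
y = ρ sin φ = 2.57560 × sin(227.76°) = -1.90680

-1.731 -1.907 2.485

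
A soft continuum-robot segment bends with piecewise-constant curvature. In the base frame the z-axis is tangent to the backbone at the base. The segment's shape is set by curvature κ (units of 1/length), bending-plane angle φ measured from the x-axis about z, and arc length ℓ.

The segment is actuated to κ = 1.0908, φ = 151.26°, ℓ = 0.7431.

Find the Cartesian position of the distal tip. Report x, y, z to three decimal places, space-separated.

-0.250 0.137 0.664

θ = κ·ℓ = 1.0908 × 0.7431 = 0.81057 rad
ρ = (1 − cos θ)/κ = (1 − 0.68908)/1.0908 = 0.28504
z = sin θ / κ = 0.72468/1.0908 = 0.66436
x = ρ cos φ = 0.28504 × cos(151.26°) = -0.24992
y = ρ sin φ = 0.28504 × sin(151.26°) = 0.13706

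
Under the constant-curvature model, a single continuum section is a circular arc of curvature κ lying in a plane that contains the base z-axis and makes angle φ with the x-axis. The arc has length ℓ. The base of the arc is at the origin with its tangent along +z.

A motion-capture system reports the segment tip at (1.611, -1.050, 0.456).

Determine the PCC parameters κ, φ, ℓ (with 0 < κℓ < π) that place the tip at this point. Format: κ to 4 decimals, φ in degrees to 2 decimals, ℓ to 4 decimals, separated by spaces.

ρ = √(x²+y²) = √(1.611² + -1.050²) = 1.92297
φ = atan2(y, x) mod 360° = atan2(-1.050, 1.611) = 326.9049°
|p|² = ρ² + z² = 1.92297² + 0.456² = 3.90576
κ = 2ρ / |p|² = 2×1.92297 / 3.90576 = 0.98469
θ = 2·atan2(ρ, z) = 2·atan2(1.92297, 0.456) = 2.67593 rad
ℓ = θ/κ = 2.67593/0.98469 = 2.71754

0.9847 326.90 2.7175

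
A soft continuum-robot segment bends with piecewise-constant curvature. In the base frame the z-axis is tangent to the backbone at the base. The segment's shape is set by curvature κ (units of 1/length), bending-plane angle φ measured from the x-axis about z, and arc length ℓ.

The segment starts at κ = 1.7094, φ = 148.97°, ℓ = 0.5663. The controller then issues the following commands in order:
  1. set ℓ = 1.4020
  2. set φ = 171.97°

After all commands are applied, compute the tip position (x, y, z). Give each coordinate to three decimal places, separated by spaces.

initial: κ=1.7094, φ=148.97°, ℓ=0.5663
cmd 1: set ℓ=1.4020 → (κ,φ,ℓ)=(1.7094,148.97°,1.4020) → tip=(-0.8698,0.5232,0.3966)
cmd 2: set φ=171.97° → (κ,φ,ℓ)=(1.7094,171.97°,1.4020) → tip=(-1.0051,0.1418,0.3966)

-1.005 0.142 0.397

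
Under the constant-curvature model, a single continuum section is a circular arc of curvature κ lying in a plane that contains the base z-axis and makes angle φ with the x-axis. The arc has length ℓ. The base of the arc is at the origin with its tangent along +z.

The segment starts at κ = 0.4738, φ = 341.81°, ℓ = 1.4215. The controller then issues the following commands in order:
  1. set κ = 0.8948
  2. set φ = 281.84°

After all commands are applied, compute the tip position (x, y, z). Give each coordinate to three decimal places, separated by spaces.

initial: κ=0.4738, φ=341.81°, ℓ=1.4215
cmd 1: set κ=0.8948 → (κ,φ,ℓ)=(0.8948,341.81°,1.4215) → tip=(0.7491,-0.2462,1.0680)
cmd 2: set φ=281.84° → (κ,φ,ℓ)=(0.8948,281.84°,1.4215) → tip=(0.1618,-0.7718,1.0680)

0.162 -0.772 1.068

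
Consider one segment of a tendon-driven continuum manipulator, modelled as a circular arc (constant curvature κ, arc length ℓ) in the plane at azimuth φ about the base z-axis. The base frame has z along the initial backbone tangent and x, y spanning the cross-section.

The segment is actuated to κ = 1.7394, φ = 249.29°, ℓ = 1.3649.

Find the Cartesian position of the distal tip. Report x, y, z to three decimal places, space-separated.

-0.350 -0.925 0.399

θ = κ·ℓ = 1.7394 × 1.3649 = 2.37411 rad
ρ = (1 − cos θ)/κ = (1 − -0.71966)/1.7394 = 0.98865
z = sin θ / κ = 0.69433/1.7394 = 0.39918
x = ρ cos φ = 0.98865 × cos(249.29°) = -0.34962
y = ρ sin φ = 0.98865 × sin(249.29°) = -0.92477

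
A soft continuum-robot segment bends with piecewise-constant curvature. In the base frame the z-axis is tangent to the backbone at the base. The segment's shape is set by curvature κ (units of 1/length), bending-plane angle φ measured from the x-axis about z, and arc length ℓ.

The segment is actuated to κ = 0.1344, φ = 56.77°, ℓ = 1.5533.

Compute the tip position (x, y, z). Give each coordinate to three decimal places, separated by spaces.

θ = κ·ℓ = 0.1344 × 1.5533 = 0.20876 rad
ρ = (1 − cos θ)/κ = (1 − 0.97829)/0.1344 = 0.16155
z = sin θ / κ = 0.20725/0.1344 = 1.54204
x = ρ cos φ = 0.16155 × cos(56.77°) = 0.08853
y = ρ sin φ = 0.16155 × sin(56.77°) = 0.13513

0.089 0.135 1.542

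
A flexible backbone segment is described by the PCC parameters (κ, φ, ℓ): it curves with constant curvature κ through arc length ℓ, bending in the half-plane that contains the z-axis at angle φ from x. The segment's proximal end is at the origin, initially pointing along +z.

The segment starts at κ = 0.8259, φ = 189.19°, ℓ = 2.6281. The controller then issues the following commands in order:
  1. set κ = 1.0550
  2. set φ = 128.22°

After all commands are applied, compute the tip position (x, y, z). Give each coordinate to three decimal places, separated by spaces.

initial: κ=0.8259, φ=189.19°, ℓ=2.6281
cmd 1: set κ=1.0550 → (κ,φ,ℓ)=(1.0550,189.19°,2.6281) → tip=(-1.8084,-0.2926,0.3418)
cmd 2: set φ=128.22° → (κ,φ,ℓ)=(1.0550,128.22°,2.6281) → tip=(-1.1334,1.4393,0.3418)

-1.133 1.439 0.342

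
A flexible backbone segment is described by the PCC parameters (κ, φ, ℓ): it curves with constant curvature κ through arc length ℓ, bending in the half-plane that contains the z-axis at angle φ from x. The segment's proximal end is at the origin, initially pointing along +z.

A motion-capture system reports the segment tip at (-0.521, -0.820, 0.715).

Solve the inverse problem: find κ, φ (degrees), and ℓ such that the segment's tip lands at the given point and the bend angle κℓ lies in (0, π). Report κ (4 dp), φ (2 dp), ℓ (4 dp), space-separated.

ρ = √(x²+y²) = √(-0.521² + -0.820²) = 0.97151
φ = atan2(y, x) mod 360° = atan2(-0.820, -0.521) = 237.5695°
|p|² = ρ² + z² = 0.97151² + 0.715² = 1.45507
κ = 2ρ / |p|² = 2×0.97151 / 1.45507 = 1.33535
θ = 2·atan2(ρ, z) = 2·atan2(0.97151, 0.715) = 1.87268 rad
ℓ = θ/κ = 1.87268/1.33535 = 1.40238

1.3354 237.57 1.4024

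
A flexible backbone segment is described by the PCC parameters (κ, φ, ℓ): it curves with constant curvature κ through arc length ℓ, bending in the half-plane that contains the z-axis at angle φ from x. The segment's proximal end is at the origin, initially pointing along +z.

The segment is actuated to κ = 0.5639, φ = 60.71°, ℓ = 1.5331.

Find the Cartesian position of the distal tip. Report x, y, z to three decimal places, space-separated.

0.305 0.543 1.349

θ = κ·ℓ = 0.5639 × 1.5331 = 0.86452 rad
ρ = (1 − cos θ)/κ = (1 − 0.64901)/0.5639 = 0.62243
z = sin θ / κ = 0.76078/0.5639 = 1.34914
x = ρ cos φ = 0.62243 × cos(60.71°) = 0.30451
y = ρ sin φ = 0.62243 × sin(60.71°) = 0.54286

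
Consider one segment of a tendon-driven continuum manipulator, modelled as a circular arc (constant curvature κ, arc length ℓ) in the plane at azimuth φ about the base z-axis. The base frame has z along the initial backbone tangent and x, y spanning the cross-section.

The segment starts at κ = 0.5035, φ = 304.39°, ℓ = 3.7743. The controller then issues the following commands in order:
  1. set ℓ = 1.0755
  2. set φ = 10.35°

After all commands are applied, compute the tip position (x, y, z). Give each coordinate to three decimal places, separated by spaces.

0.280 0.051 1.024

initial: κ=0.5035, φ=304.39°, ℓ=3.7743
cmd 1: set ℓ=1.0755 → (κ,φ,ℓ)=(0.5035,304.39°,1.0755) → tip=(0.1605,-0.2345,1.0237)
cmd 2: set φ=10.35° → (κ,φ,ℓ)=(0.5035,10.35°,1.0755) → tip=(0.2795,0.0511,1.0237)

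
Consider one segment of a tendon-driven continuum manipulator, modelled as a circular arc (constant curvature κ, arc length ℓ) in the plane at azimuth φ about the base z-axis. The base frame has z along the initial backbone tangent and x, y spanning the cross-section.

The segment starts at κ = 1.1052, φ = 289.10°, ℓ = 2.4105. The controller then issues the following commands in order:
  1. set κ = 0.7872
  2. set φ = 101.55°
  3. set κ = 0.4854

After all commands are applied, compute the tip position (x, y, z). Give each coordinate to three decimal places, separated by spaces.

initial: κ=1.1052, φ=289.10°, ℓ=2.4105
cmd 1: set κ=0.7872 → (κ,φ,ℓ)=(0.7872,289.10°,2.4105) → tip=(0.5491,-1.5857,1.2031)
cmd 2: set φ=101.55° → (κ,φ,ℓ)=(0.7872,101.55°,2.4105) → tip=(-0.3360,1.6441,1.2031)
cmd 3: set κ=0.4854 → (κ,φ,ℓ)=(0.4854,101.55°,2.4105) → tip=(-0.2516,1.2310,1.8969)

-0.252 1.231 1.897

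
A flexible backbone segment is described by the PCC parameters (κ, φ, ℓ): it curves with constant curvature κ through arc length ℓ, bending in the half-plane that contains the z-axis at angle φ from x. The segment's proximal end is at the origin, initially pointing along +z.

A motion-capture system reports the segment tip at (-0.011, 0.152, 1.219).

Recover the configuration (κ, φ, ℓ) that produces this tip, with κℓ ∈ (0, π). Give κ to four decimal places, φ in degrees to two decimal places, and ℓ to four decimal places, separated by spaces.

0.2020 94.14 1.2317

ρ = √(x²+y²) = √(-0.011² + 0.152²) = 0.15240
φ = atan2(y, x) mod 360° = atan2(0.152, -0.011) = 94.1392°
|p|² = ρ² + z² = 0.15240² + 1.219² = 1.50919
κ = 2ρ / |p|² = 2×0.15240 / 1.50919 = 0.20196
θ = 2·atan2(ρ, z) = 2·atan2(0.15240, 1.219) = 0.24875 rad
ℓ = θ/κ = 0.24875/0.20196 = 1.23166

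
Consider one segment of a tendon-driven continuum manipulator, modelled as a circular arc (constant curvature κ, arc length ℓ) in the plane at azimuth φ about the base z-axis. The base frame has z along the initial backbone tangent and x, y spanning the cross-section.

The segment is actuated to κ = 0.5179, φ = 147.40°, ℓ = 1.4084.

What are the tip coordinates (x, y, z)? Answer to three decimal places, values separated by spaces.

θ = κ·ℓ = 0.5179 × 1.4084 = 0.72941 rad
ρ = (1 − cos θ)/κ = (1 − 0.74557)/0.5179 = 0.49128
z = sin θ / κ = 0.66643/0.5179 = 1.28679
x = ρ cos φ = 0.49128 × cos(147.40°) = -0.41388
y = ρ sin φ = 0.49128 × sin(147.40°) = 0.26469

-0.414 0.265 1.287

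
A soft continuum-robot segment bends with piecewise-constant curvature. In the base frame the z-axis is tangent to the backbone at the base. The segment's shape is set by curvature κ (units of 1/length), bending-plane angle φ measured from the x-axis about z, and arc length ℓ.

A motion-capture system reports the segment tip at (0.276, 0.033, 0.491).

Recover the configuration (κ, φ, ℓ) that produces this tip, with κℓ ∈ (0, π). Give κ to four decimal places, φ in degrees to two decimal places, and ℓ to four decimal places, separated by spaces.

1.7463 6.82 0.5900

ρ = √(x²+y²) = √(0.276² + 0.033²) = 0.27797
φ = atan2(y, x) mod 360° = atan2(0.033, 0.276) = 6.8182°
|p|² = ρ² + z² = 0.27797² + 0.491² = 0.31835
κ = 2ρ / |p|² = 2×0.27797 / 0.31835 = 1.74631
θ = 2·atan2(ρ, z) = 2·atan2(0.27797, 0.491) = 1.03027 rad
ℓ = θ/κ = 1.03027/1.74631 = 0.58997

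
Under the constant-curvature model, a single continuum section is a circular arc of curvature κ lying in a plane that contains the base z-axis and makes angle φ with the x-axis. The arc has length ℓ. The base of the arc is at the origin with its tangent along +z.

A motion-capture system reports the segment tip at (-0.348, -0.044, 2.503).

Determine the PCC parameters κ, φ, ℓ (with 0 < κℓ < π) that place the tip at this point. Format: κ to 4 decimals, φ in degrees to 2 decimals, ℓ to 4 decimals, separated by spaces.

ρ = √(x²+y²) = √(-0.348² + -0.044²) = 0.35077
φ = atan2(y, x) mod 360° = atan2(-0.044, -0.348) = 187.2061°
|p|² = ρ² + z² = 0.35077² + 2.503² = 6.38805
κ = 2ρ / |p|² = 2×0.35077 / 6.38805 = 0.10982
θ = 2·atan2(ρ, z) = 2·atan2(0.35077, 2.503) = 0.27847 rad
ℓ = θ/κ = 0.27847/0.10982 = 2.53564

0.1098 187.21 2.5356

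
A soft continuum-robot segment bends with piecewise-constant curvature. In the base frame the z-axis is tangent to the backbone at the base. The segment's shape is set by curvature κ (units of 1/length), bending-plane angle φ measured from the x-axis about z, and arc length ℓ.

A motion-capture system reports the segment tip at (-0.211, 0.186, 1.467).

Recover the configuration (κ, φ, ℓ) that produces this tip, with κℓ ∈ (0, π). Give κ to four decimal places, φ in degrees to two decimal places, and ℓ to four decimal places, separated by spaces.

ρ = √(x²+y²) = √(-0.211² + 0.186²) = 0.28128
φ = atan2(y, x) mod 360° = atan2(0.186, -0.211) = 138.6033°
|p|² = ρ² + z² = 0.28128² + 1.467² = 2.23121
κ = 2ρ / |p|² = 2×0.28128 / 2.23121 = 0.25213
θ = 2·atan2(ρ, z) = 2·atan2(0.28128, 1.467) = 0.37887 rad
ℓ = θ/κ = 0.37887/0.25213 = 1.50269

0.2521 138.60 1.5027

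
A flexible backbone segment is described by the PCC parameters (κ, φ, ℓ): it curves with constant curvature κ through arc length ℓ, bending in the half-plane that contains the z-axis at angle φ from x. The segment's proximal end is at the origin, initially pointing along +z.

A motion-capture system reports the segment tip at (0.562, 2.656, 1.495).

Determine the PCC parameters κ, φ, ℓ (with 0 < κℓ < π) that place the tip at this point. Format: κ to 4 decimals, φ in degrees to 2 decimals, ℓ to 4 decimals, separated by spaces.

ρ = √(x²+y²) = √(0.562² + 2.656²) = 2.71481
φ = atan2(y, x) mod 360° = atan2(2.656, 0.562) = 78.0526°
|p|² = ρ² + z² = 2.71481² + 1.495² = 9.60521
κ = 2ρ / |p|² = 2×2.71481 / 9.60521 = 0.56528
θ = 2·atan2(ρ, z) = 2·atan2(2.71481, 1.495) = 2.13486 rad
ℓ = θ/κ = 2.13486/0.56528 = 3.77665

0.5653 78.05 3.7766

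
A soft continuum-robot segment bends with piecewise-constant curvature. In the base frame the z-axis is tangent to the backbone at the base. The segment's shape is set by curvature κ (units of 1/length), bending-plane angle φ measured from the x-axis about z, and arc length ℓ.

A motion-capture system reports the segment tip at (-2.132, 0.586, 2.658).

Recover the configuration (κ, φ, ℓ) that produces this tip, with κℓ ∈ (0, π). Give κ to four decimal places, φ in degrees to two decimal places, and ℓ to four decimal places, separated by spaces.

ρ = √(x²+y²) = √(-2.132² + 0.586²) = 2.21107
φ = atan2(y, x) mod 360° = atan2(0.586, -2.132) = 164.6312°
|p|² = ρ² + z² = 2.21107² + 2.658² = 11.95378
κ = 2ρ / |p|² = 2×2.21107 / 11.95378 = 0.36994
θ = 2·atan2(ρ, z) = 2·atan2(2.21107, 2.658) = 1.38773 rad
ℓ = θ/κ = 1.38773/0.36994 = 3.75127

0.3699 164.63 3.7513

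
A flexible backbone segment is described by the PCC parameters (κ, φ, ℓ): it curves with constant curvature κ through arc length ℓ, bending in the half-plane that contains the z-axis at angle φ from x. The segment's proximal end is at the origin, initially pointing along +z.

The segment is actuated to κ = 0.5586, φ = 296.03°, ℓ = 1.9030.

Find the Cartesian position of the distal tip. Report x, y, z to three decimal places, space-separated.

0.404 -0.826 1.564

θ = κ·ℓ = 0.5586 × 1.9030 = 1.06302 rad
ρ = (1 − cos θ)/κ = (1 − 0.48624)/0.5586 = 0.91973
z = sin θ / κ = 0.87383/0.5586 = 1.56431
x = ρ cos φ = 0.91973 × cos(296.03°) = 0.40362
y = ρ sin φ = 0.91973 × sin(296.03°) = -0.82644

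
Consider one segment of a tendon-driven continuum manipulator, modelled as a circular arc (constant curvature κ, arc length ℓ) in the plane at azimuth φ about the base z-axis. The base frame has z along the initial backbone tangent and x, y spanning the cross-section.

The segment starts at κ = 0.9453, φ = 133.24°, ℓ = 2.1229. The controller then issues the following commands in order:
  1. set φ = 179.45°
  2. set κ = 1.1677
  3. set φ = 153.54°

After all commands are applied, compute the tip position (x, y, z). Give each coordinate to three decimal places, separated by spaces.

-1.371 0.682 0.527

initial: κ=0.9453, φ=133.24°, ℓ=2.1229
cmd 1: set φ=179.45° → (κ,φ,ℓ)=(0.9453,179.45°,2.1229) → tip=(-1.5045,0.0144,0.9589)
cmd 2: set κ=1.1677 → (κ,φ,ℓ)=(1.1677,179.45°,2.1229) → tip=(-1.5314,0.0147,0.5269)
cmd 3: set φ=153.54° → (κ,φ,ℓ)=(1.1677,153.54°,2.1229) → tip=(-1.3711,0.6824,0.5269)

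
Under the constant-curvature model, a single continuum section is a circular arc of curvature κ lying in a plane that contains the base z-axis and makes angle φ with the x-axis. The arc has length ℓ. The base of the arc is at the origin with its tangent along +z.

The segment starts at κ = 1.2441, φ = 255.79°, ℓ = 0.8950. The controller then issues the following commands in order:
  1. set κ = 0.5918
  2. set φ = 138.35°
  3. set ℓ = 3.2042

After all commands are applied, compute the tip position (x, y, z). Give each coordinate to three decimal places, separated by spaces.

initial: κ=1.2441, φ=255.79°, ℓ=0.8950
cmd 1: set κ=0.5918 → (κ,φ,ℓ)=(0.5918,255.79°,0.8950) → tip=(-0.0568,-0.2244,0.8537)
cmd 2: set φ=138.35° → (κ,φ,ℓ)=(0.5918,138.35°,0.8950) → tip=(-0.1730,0.1539,0.8537)
cmd 3: set ℓ=3.2042 → (κ,φ,ℓ)=(0.5918,138.35°,3.2042) → tip=(-1.6663,1.4820,1.6011)

-1.666 1.482 1.601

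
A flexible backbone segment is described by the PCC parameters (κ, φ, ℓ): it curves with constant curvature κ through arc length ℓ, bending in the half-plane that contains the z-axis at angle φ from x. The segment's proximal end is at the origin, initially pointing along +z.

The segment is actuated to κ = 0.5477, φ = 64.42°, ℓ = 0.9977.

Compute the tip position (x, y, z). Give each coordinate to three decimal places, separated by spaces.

θ = κ·ℓ = 0.5477 × 0.9977 = 0.54644 rad
ρ = (1 − cos θ)/κ = (1 − 0.85438)/0.5477 = 0.26588
z = sin θ / κ = 0.51965/0.5477 = 0.94878
x = ρ cos φ = 0.26588 × cos(64.42°) = 0.11480
y = ρ sin φ = 0.26588 × sin(64.42°) = 0.23982

0.115 0.240 0.949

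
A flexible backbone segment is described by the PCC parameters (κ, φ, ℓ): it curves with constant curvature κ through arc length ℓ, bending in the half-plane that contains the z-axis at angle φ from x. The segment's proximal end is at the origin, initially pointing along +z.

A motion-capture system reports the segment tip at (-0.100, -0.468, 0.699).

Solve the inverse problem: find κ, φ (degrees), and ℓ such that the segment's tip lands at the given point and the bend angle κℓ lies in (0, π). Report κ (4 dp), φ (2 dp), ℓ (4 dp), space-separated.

ρ = √(x²+y²) = √(-0.100² + -0.468²) = 0.47856
φ = atan2(y, x) mod 360° = atan2(-0.468, -0.100) = 257.9387°
|p|² = ρ² + z² = 0.47856² + 0.699² = 0.71762
κ = 2ρ / |p|² = 2×0.47856 / 0.71762 = 1.33375
θ = 2·atan2(ρ, z) = 2·atan2(0.47856, 0.699) = 1.20069 rad
ℓ = θ/κ = 1.20069/1.33375 = 0.90024

1.3337 257.94 0.9002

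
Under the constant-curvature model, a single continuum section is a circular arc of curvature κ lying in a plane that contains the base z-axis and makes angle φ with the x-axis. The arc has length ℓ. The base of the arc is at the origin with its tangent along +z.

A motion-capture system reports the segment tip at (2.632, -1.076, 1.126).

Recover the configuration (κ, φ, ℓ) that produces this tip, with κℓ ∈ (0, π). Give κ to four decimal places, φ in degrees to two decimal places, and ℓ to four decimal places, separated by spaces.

0.6080 337.76 3.9266

ρ = √(x²+y²) = √(2.632² + -1.076²) = 2.84345
φ = atan2(y, x) mod 360° = atan2(-1.076, 2.632) = 337.7645°
|p|² = ρ² + z² = 2.84345² + 1.126² = 9.35308
κ = 2ρ / |p|² = 2×2.84345 / 9.35308 = 0.60802
θ = 2·atan2(ρ, z) = 2·atan2(2.84345, 1.126) = 2.38749 rad
ℓ = θ/κ = 2.38749/0.60802 = 3.92663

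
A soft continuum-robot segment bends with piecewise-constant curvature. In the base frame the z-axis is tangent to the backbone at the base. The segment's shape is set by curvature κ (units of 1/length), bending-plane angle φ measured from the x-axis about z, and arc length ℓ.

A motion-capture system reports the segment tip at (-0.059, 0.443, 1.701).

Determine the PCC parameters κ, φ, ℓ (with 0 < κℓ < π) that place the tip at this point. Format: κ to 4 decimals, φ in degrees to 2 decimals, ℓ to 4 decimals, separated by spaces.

0.2890 97.59 1.7782

ρ = √(x²+y²) = √(-0.059² + 0.443²) = 0.44691
φ = atan2(y, x) mod 360° = atan2(0.443, -0.059) = 97.5862°
|p|² = ρ² + z² = 0.44691² + 1.701² = 3.09313
κ = 2ρ / |p|² = 2×0.44691 / 3.09313 = 0.28897
θ = 2·atan2(ρ, z) = 2·atan2(0.44691, 1.701) = 0.51386 rad
ℓ = θ/κ = 0.51386/0.28897 = 1.77823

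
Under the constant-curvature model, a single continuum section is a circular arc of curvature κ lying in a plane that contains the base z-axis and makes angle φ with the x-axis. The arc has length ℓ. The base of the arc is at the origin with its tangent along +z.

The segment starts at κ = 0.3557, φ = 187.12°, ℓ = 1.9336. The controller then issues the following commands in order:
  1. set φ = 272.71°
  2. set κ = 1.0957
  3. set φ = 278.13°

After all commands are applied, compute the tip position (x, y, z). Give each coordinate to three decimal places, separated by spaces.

0.196 -1.374 0.779

initial: κ=0.3557, φ=187.12°, ℓ=1.9336
cmd 1: set φ=272.71° → (κ,φ,ℓ)=(0.3557,272.71°,1.9336) → tip=(0.0302,-0.6384,1.7847)
cmd 2: set κ=1.0957 → (κ,φ,ℓ)=(1.0957,272.71°,1.9336) → tip=(0.0656,-1.3865,0.7791)
cmd 3: set φ=278.13° → (κ,φ,ℓ)=(1.0957,278.13°,1.9336) → tip=(0.1963,-1.3741,0.7791)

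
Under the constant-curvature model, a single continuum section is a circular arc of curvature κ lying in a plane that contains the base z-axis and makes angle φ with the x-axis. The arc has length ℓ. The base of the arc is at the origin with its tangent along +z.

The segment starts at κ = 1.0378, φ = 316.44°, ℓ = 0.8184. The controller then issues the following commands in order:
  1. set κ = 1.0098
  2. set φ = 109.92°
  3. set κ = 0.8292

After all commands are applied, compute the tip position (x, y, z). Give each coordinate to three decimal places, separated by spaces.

initial: κ=1.0378, φ=316.44°, ℓ=0.8184
cmd 1: set κ=1.0098 → (κ,φ,ℓ)=(1.0098,316.44°,0.8184) → tip=(0.2314,-0.2201,0.7284)
cmd 2: set φ=109.92° → (κ,φ,ℓ)=(1.0098,109.92°,0.8184) → tip=(-0.1088,0.3002,0.7284)
cmd 3: set κ=0.8292 → (κ,φ,ℓ)=(0.8292,109.92°,0.8184) → tip=(-0.0910,0.2512,0.7570)

-0.091 0.251 0.757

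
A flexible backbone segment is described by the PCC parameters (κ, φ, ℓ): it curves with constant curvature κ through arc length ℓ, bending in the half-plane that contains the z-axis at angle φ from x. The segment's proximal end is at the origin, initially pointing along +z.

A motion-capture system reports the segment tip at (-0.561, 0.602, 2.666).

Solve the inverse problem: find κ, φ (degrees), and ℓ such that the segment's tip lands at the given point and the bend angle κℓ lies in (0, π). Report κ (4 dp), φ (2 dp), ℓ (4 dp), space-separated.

0.2114 132.98 2.8322

ρ = √(x²+y²) = √(-0.561² + 0.602²) = 0.82288
φ = atan2(y, x) mod 360° = atan2(0.602, -0.561) = 132.9810°
|p|² = ρ² + z² = 0.82288² + 2.666² = 7.78468
κ = 2ρ / |p|² = 2×0.82288 / 7.78468 = 0.21141
θ = 2·atan2(ρ, z) = 2·atan2(0.82288, 2.666) = 0.59876 rad
ℓ = θ/κ = 0.59876/0.21141 = 2.83222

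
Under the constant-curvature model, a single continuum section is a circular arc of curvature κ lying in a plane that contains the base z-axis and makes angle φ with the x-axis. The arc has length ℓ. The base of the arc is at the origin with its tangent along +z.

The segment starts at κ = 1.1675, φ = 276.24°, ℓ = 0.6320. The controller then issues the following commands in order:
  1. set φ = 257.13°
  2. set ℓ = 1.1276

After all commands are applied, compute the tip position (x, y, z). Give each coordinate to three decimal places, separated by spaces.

-0.143 -0.625 0.829

initial: κ=1.1675, φ=276.24°, ℓ=0.6320
cmd 1: set φ=257.13° → (κ,φ,ℓ)=(1.1675,257.13°,0.6320) → tip=(-0.0496,-0.2172,0.5762)
cmd 2: set ℓ=1.1276 → (κ,φ,ℓ)=(1.1675,257.13°,1.1276) → tip=(-0.1428,-0.6249,0.8290)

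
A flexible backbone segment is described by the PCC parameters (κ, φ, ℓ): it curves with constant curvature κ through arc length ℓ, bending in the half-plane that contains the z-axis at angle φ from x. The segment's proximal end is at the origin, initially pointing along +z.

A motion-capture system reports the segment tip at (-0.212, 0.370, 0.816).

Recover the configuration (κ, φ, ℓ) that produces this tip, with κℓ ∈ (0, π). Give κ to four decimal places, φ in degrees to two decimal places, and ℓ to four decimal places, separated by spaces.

ρ = √(x²+y²) = √(-0.212² + 0.370²) = 0.42643
φ = atan2(y, x) mod 360° = atan2(0.370, -0.212) = 119.8115°
|p|² = ρ² + z² = 0.42643² + 0.816² = 0.84770
κ = 2ρ / |p|² = 2×0.42643 / 0.84770 = 1.00609
θ = 2·atan2(ρ, z) = 2·atan2(0.42643, 0.816) = 0.96311 rad
ℓ = θ/κ = 0.96311/1.00609 = 0.95728

1.0061 119.81 0.9573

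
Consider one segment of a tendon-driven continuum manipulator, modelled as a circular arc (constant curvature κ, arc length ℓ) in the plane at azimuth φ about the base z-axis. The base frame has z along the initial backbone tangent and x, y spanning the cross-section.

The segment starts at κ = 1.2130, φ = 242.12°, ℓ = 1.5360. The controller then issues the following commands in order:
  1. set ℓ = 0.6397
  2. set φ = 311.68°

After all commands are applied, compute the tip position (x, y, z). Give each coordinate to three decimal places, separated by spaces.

0.157 -0.176 0.577

initial: κ=1.2130, φ=242.12°, ℓ=1.5360
cmd 1: set ℓ=0.6397 → (κ,φ,ℓ)=(1.2130,242.12°,0.6397) → tip=(-0.1104,-0.2086,0.5774)
cmd 2: set φ=311.68° → (κ,φ,ℓ)=(1.2130,311.68°,0.6397) → tip=(0.1569,-0.1762,0.5774)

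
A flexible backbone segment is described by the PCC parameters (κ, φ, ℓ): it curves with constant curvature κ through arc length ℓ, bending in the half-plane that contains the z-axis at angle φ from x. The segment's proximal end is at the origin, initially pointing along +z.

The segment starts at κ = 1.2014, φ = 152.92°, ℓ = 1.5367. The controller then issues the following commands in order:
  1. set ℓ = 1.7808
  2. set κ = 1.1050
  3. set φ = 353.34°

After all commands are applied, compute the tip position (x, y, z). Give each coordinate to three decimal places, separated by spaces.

initial: κ=1.2014, φ=152.92°, ℓ=1.5367
cmd 1: set ℓ=1.7808 → (κ,φ,ℓ)=(1.2014,152.92°,1.7808) → tip=(-1.1402,0.5830,0.7014)
cmd 2: set κ=1.1050 → (κ,φ,ℓ)=(1.1050,152.92°,1.7808) → tip=(-1.1173,0.5713,0.8346)
cmd 3: set φ=353.34° → (κ,φ,ℓ)=(1.1050,353.34°,1.7808) → tip=(1.2464,-0.1455,0.8346)

1.246 -0.146 0.835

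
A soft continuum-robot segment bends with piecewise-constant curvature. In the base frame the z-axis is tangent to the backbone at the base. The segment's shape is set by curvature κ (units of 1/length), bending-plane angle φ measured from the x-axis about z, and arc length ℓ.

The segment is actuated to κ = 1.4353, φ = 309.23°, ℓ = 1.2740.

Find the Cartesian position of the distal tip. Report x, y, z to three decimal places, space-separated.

0.553 -0.677 0.674

θ = κ·ℓ = 1.4353 × 1.2740 = 1.82857 rad
ρ = (1 − cos θ)/κ = (1 − -0.25493)/1.4353 = 0.87433
z = sin θ / κ = 0.96696/1.4353 = 0.67370
x = ρ cos φ = 0.87433 × cos(309.23°) = 0.55296
y = ρ sin φ = 0.87433 × sin(309.23°) = -0.67727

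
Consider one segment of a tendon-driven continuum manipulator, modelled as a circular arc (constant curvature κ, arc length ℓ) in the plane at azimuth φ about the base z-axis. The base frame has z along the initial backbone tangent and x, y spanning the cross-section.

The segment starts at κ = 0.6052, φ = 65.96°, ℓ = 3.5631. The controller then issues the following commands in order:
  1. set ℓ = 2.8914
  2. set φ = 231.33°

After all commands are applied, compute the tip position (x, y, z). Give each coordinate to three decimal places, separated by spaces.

-1.216 -1.520 1.626

initial: κ=0.6052, φ=65.96°, ℓ=3.5631
cmd 1: set ℓ=2.8914 → (κ,φ,ℓ)=(0.6052,65.96°,2.8914) → tip=(0.7930,1.7778,1.6259)
cmd 2: set φ=231.33° → (κ,φ,ℓ)=(0.6052,231.33°,2.8914) → tip=(-1.2163,-1.5199,1.6259)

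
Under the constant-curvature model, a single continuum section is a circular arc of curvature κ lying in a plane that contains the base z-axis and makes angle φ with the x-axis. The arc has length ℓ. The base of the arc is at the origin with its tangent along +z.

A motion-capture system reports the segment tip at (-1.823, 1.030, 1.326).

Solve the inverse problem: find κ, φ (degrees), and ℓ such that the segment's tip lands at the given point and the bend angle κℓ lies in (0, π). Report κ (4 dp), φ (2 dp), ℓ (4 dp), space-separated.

ρ = √(x²+y²) = √(-1.823² + 1.030²) = 2.09386
φ = atan2(y, x) mod 360° = atan2(1.030, -1.823) = 150.5334°
|p|² = ρ² + z² = 2.09386² + 1.326² = 6.14250
κ = 2ρ / |p|² = 2×2.09386 / 6.14250 = 0.68176
θ = 2·atan2(ρ, z) = 2·atan2(2.09386, 1.326) = 2.01253 rad
ℓ = θ/κ = 2.01253/0.68176 = 2.95196

0.6818 150.53 2.9520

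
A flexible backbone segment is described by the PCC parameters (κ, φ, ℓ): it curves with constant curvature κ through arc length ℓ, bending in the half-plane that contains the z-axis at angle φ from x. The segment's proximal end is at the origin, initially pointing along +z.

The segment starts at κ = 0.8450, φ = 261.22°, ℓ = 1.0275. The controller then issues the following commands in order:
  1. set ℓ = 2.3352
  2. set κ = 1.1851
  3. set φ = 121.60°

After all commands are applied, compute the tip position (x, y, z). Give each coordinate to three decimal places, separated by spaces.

-0.854 1.388 0.308

initial: κ=0.8450, φ=261.22°, ℓ=1.0275
cmd 1: set ℓ=2.3352 → (κ,φ,ℓ)=(0.8450,261.22°,2.3352) → tip=(-0.2514,-1.6276,1.0889)
cmd 2: set κ=1.1851 → (κ,φ,ℓ)=(1.1851,261.22°,2.3352) → tip=(-0.2487,-1.6102,0.3084)
cmd 3: set φ=121.60° → (κ,φ,ℓ)=(1.1851,121.60°,2.3352) → tip=(-0.8537,1.3877,0.3084)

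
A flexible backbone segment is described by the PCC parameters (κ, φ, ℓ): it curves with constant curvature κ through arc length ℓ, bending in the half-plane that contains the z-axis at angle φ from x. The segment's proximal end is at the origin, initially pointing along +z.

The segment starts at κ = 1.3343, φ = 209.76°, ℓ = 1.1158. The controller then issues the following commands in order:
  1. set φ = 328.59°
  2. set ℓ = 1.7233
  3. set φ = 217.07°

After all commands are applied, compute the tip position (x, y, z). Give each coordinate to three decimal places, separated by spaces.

-0.996 -0.753 0.559

initial: κ=1.3343, φ=209.76°, ℓ=1.1158
cmd 1: set φ=328.59° → (κ,φ,ℓ)=(1.3343,328.59°,1.1158) → tip=(0.5873,-0.3586,0.7469)
cmd 2: set ℓ=1.7233 → (κ,φ,ℓ)=(1.3343,328.59°,1.7233) → tip=(1.0655,-0.6506,0.5592)
cmd 3: set φ=217.07° → (κ,φ,ℓ)=(1.3343,217.07°,1.7233) → tip=(-0.9962,-0.7526,0.5592)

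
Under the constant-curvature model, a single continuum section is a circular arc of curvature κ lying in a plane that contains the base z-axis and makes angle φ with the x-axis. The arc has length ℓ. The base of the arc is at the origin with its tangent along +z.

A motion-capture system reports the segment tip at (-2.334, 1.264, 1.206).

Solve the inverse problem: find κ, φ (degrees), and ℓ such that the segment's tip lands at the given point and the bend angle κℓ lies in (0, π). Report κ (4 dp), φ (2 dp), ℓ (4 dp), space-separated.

0.6246 151.56 3.6644

ρ = √(x²+y²) = √(-2.334² + 1.264²) = 2.65429
φ = atan2(y, x) mod 360° = atan2(1.264, -2.334) = 151.5618°
|p|² = ρ² + z² = 2.65429² + 1.206² = 8.49969
κ = 2ρ / |p|² = 2×2.65429 / 8.49969 = 0.62456
θ = 2·atan2(ρ, z) = 2·atan2(2.65429, 1.206) = 2.28865 rad
ℓ = θ/κ = 2.28865/0.62456 = 3.66441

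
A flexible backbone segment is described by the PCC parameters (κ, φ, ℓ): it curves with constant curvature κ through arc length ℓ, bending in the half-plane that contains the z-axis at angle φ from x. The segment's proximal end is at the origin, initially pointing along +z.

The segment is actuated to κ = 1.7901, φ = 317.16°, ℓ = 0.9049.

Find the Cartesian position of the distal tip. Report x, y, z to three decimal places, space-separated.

θ = κ·ℓ = 1.7901 × 0.9049 = 1.61986 rad
ρ = (1 − cos θ)/κ = (1 − -0.04905)/1.7901 = 0.58603
z = sin θ / κ = 0.99880/1.7901 = 0.55796
x = ρ cos φ = 0.58603 × cos(317.16°) = 0.42971
y = ρ sin φ = 0.58603 × sin(317.16°) = -0.39847

0.430 -0.398 0.558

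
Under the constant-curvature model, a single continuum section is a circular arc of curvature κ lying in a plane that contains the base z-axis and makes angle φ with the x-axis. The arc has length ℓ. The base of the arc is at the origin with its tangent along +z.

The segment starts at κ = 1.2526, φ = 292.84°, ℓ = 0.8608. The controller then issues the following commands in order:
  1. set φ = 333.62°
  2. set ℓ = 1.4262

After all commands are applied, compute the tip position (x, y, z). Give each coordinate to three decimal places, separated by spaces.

initial: κ=1.2526, φ=292.84°, ℓ=0.8608
cmd 1: set φ=333.62° → (κ,φ,ℓ)=(1.2526,333.62°,0.8608) → tip=(0.3770,-0.1870,0.7034)
cmd 2: set ℓ=1.4262 → (κ,φ,ℓ)=(1.2526,333.62°,1.4262) → tip=(0.8683,-0.4306,0.7798)

0.868 -0.431 0.780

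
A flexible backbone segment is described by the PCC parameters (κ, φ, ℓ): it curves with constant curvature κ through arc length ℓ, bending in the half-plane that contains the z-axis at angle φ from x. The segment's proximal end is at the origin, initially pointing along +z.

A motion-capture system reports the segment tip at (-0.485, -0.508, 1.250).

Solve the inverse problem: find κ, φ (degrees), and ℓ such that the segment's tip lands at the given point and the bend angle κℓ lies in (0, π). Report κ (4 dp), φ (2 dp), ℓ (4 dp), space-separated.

ρ = √(x²+y²) = √(-0.485² + -0.508²) = 0.70235
φ = atan2(y, x) mod 360° = atan2(-0.508, -0.485) = 226.3269°
|p|² = ρ² + z² = 0.70235² + 1.250² = 2.05579
κ = 2ρ / |p|² = 2×0.70235 / 2.05579 = 0.68329
θ = 2·atan2(ρ, z) = 2·atan2(0.70235, 1.250) = 1.02383 rad
ℓ = θ/κ = 1.02383/0.68329 = 1.49839

0.6833 226.33 1.4984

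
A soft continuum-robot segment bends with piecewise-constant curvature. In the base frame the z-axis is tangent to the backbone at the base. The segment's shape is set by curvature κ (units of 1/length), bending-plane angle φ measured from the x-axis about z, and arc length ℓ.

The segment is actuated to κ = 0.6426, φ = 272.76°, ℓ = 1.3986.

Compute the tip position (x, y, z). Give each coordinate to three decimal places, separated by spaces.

0.028 -0.587 1.218

θ = κ·ℓ = 0.6426 × 1.3986 = 0.89874 rad
ρ = (1 − cos θ)/κ = (1 − 0.62260)/0.6426 = 0.58731
z = sin θ / κ = 0.78254/0.6426 = 1.21778
x = ρ cos φ = 0.58731 × cos(272.76°) = 0.02828
y = ρ sin φ = 0.58731 × sin(272.76°) = -0.58663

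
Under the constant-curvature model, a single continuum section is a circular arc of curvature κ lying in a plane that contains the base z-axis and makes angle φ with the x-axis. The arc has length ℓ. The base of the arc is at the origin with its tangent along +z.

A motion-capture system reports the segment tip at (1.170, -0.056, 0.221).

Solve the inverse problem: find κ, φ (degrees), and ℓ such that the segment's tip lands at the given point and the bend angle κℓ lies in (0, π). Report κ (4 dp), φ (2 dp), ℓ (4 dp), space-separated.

ρ = √(x²+y²) = √(1.170² + -0.056²) = 1.17134
φ = atan2(y, x) mod 360° = atan2(-0.056, 1.170) = 357.2597°
|p|² = ρ² + z² = 1.17134² + 0.221² = 1.42088
κ = 2ρ / |p|² = 2×1.17134 / 1.42088 = 1.64876
θ = 2·atan2(ρ, z) = 2·atan2(1.17134, 0.221) = 2.76863 rad
ℓ = θ/κ = 2.76863/1.64876 = 1.67922

1.6488 357.26 1.6792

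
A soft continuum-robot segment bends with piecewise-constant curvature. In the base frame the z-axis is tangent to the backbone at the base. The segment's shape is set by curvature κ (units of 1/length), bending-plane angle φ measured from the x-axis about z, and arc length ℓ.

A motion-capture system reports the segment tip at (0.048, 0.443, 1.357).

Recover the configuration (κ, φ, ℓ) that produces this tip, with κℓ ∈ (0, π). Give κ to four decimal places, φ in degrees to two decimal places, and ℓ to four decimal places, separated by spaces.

ρ = √(x²+y²) = √(0.048² + 0.443²) = 0.44559
φ = atan2(y, x) mod 360° = atan2(0.443, 0.048) = 83.8160°
|p|² = ρ² + z² = 0.44559² + 1.357² = 2.04000
κ = 2ρ / |p|² = 2×0.44559 / 2.04000 = 0.43686
θ = 2·atan2(ρ, z) = 2·atan2(0.44559, 1.357) = 0.63455 rad
ℓ = θ/κ = 0.63455/0.43686 = 1.45253

0.4369 83.82 1.4525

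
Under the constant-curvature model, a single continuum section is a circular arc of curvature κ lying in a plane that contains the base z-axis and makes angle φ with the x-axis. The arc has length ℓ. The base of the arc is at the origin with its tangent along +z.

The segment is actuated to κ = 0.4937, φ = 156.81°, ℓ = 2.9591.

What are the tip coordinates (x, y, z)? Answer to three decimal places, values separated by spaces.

θ = κ·ℓ = 0.4937 × 2.9591 = 1.46091 rad
ρ = (1 − cos θ)/κ = (1 − 0.10967)/0.4937 = 1.80339
z = sin θ / κ = 0.99397/0.4937 = 2.01330
x = ρ cos φ = 1.80339 × cos(156.81°) = -1.65768
y = ρ sin φ = 1.80339 × sin(156.81°) = 0.71014

-1.658 0.710 2.013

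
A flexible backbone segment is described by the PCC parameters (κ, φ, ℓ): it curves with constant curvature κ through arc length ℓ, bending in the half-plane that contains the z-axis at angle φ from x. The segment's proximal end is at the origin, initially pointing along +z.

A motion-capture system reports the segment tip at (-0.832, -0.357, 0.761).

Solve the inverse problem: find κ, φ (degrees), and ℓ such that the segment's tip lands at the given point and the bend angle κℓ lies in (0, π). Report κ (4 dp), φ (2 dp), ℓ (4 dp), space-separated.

1.2945 203.22 1.3470

ρ = √(x²+y²) = √(-0.832² + -0.357²) = 0.90536
φ = atan2(y, x) mod 360° = atan2(-0.357, -0.832) = 203.2235°
|p|² = ρ² + z² = 0.90536² + 0.761² = 1.39879
κ = 2ρ / |p|² = 2×0.90536 / 1.39879 = 1.29448
θ = 2·atan2(ρ, z) = 2·atan2(0.90536, 0.761) = 1.74363 rad
ℓ = θ/κ = 1.74363/1.29448 = 1.34697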